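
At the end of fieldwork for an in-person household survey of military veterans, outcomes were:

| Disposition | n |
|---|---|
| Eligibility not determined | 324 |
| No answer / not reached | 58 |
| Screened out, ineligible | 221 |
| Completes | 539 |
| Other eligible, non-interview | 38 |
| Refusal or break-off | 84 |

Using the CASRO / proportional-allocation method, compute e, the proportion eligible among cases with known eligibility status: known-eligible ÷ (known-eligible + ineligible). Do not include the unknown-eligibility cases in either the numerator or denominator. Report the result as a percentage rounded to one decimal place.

76.5%

Determined eligible: 539 + 84 + 58 + 38 = 719
e = 719 / (719 + 221) = 719 / 940 = 0.7649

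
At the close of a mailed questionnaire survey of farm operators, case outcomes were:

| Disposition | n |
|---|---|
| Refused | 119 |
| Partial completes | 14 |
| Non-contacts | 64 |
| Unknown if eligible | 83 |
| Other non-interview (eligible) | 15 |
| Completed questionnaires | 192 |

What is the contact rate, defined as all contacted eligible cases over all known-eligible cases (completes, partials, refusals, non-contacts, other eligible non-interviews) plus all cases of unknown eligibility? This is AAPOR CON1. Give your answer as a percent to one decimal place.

69.8%

Top = 192 + 14 + 119 + 15 = 340
Denominator = 192 + 14 + 119 + 64 + 15 + 83 = 487
CON1 = 340 / 487 = 0.6982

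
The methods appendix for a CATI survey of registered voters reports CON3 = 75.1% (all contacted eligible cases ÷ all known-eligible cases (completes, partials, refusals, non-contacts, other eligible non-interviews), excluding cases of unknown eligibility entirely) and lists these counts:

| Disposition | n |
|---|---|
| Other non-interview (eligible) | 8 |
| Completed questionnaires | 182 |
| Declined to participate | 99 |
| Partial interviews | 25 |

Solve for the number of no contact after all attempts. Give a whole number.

Top = 182 + 25 + 99 + 8 = 314
CON3 = 314 / D = 0.751
D = 314 / 0.751 = 418.1
Rest of base = 314
no contact after all attempts = 418.1 − 314 ≈ 104

104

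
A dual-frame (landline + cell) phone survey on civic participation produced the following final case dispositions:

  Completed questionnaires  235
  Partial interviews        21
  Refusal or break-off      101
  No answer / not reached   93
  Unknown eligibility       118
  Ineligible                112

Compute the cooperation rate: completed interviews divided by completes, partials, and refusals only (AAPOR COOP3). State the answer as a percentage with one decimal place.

Top: 235
Denominator: 235 + 21 + 101 = 357
COOP3 = 235 / 357 = 0.6583

65.8%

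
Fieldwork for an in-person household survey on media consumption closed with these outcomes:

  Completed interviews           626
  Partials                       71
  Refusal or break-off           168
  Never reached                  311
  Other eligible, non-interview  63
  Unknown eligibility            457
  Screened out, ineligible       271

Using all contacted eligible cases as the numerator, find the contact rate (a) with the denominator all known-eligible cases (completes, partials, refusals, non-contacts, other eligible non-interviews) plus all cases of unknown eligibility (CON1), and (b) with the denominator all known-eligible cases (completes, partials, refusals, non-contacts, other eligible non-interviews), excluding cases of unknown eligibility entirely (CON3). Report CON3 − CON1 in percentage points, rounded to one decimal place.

20.2

Numerator = 626 + 71 + 168 + 63 = 928
Denominator = 626 + 71 + 168 + 311 + 63 + 457 = 1696
CON1 = 928 / 1696 = 0.5472
Denominator = 626 + 71 + 168 + 311 + 63 = 1239
CON3 = 928 / 1239 = 0.7490
Difference = 74.90 − 54.72 = 20.18 percentage points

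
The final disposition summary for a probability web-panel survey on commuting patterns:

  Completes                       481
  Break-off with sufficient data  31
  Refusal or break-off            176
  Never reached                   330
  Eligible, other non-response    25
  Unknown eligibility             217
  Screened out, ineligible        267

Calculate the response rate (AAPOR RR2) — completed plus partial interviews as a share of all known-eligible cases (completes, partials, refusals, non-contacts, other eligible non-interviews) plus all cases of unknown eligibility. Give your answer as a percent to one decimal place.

40.6%

Numerator → 481 + 31 = 512
Base → 481 + 31 + 176 + 330 + 25 + 217 = 1260
RR2 = 512 / 1260 = 0.4063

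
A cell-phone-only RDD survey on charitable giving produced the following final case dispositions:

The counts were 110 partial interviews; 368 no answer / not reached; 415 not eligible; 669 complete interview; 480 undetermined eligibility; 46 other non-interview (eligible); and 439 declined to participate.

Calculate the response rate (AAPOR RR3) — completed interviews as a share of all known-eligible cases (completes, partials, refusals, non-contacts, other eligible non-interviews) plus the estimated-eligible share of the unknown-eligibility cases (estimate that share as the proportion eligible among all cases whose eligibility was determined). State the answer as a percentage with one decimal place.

33.2%

Numerator: 669
Eligible (known): 669 + 110 + 439 + 368 + 46 = 1632
e = 1632 / (1632 + 415) = 1632 / 2047 = 0.7973
e × U: 0.7973 × 480 = 382.70
Denominator: 1632 + 382.70 = 2014.70
RR3 = 669 / 2014.70 = 0.3321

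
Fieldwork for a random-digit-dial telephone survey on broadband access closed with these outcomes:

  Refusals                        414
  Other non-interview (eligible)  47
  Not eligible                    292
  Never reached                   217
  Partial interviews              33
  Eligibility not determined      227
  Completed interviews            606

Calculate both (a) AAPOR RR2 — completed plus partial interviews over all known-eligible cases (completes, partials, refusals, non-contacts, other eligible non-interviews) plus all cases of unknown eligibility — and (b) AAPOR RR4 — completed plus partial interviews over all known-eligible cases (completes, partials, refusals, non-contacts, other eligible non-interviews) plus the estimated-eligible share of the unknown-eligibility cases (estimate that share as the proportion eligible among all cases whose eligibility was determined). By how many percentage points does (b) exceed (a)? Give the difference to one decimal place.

Numerator → 606 + 33 = 639
Denominator → 606 + 33 + 414 + 217 + 47 + 227 = 1544
RR2 = 639 / 1544 = 0.4139
Known eligible → 606 + 33 + 414 + 217 + 47 = 1317
e = 1317 / (1317 + 292) = 1317 / 1609 = 0.8185
Estimated eligible among unknowns → 0.8185 × 227 = 185.80
Denominator → 1317 + 185.80 = 1502.80
RR4 = 639 / 1502.80 = 0.4252
Difference = 42.52 − 41.39 = 1.13 percentage points

1.1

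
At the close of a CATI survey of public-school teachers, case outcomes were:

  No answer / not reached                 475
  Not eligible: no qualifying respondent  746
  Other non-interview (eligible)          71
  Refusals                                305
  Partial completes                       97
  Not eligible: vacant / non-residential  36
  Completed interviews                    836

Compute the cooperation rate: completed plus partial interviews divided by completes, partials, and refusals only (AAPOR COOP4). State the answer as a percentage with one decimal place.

75.4%

Screened out, ineligible = 746 + 36 = 782
Top → 836 + 97 = 933
Base → 836 + 97 + 305 = 1238
COOP4 = 933 / 1238 = 0.7536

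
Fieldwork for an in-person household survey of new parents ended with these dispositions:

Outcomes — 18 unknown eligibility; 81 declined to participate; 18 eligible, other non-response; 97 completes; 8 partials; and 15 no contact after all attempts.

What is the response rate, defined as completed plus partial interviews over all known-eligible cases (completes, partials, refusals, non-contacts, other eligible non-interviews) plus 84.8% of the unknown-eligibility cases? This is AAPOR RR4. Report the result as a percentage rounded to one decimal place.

Num = 97 + 8 = 105
Determined eligible = 97 + 8 + 81 + 15 + 18 = 219
Estimated eligible among unknowns = 0.8480 × 18 = 15.26
Denom = 219 + 15.26 = 234.26
RR4 = 105 / 234.26 = 0.4482

44.8%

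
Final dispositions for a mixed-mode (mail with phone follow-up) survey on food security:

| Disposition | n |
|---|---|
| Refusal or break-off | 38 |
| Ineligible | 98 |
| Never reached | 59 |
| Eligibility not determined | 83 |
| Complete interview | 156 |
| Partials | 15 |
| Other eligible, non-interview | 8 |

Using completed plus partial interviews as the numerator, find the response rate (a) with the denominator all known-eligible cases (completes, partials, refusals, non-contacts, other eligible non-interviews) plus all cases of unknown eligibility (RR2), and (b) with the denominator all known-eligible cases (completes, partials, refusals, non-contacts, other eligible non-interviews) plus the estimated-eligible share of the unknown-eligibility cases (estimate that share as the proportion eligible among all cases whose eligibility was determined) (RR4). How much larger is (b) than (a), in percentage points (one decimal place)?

3.1

Top → 156 + 15 = 171
Denom → 156 + 15 + 38 + 59 + 8 + 83 = 359
RR2 = 171 / 359 = 0.4763
Eligible (known) → 156 + 15 + 38 + 59 + 8 = 276
e = 276 / (276 + 98) = 276 / 374 = 0.7380
Estimated eligible among unknowns → 0.7380 × 83 = 61.25
Denom → 276 + 61.25 = 337.25
RR4 = 171 / 337.25 = 0.5070
Difference = 50.70 − 47.63 = 3.07 percentage points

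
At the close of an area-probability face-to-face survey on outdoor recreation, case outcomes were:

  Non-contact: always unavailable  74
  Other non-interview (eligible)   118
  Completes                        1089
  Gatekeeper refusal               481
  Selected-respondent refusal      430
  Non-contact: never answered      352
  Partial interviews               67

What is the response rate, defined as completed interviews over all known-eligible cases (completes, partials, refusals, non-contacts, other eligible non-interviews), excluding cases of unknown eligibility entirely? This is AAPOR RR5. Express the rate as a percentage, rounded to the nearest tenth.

41.7%

Refused = 481 + 430 = 911
No contact after all attempts = 352 + 74 = 426
Top: 1089
Base: 1089 + 67 + 911 + 426 + 118 = 2611
RR5 = 1089 / 2611 = 0.4171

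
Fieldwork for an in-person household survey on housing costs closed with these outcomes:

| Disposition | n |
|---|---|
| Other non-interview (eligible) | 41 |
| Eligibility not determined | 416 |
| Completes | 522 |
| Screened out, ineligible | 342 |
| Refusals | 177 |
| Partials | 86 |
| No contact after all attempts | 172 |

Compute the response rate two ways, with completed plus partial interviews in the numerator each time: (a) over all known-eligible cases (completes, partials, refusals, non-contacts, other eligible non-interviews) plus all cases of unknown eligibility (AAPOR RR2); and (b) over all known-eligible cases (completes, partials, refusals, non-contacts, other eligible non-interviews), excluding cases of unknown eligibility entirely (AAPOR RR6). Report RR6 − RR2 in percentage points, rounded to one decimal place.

Num: 522 + 86 = 608
Denom: 522 + 86 + 177 + 172 + 41 + 416 = 1414
RR2 = 608 / 1414 = 0.4300
Denom: 522 + 86 + 177 + 172 + 41 = 998
RR6 = 608 / 998 = 0.6092
Difference = 60.92 − 43.00 = 17.92 percentage points

17.9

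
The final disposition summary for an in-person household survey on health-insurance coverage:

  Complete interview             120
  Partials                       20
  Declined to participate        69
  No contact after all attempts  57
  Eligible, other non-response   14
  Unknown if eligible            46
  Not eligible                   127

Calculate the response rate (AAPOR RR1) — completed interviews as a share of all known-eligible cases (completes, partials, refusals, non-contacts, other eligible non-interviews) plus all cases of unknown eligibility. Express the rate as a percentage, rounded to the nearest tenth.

Num = 120
Base = 120 + 20 + 69 + 57 + 14 + 46 = 326
RR1 = 120 / 326 = 0.3681

36.8%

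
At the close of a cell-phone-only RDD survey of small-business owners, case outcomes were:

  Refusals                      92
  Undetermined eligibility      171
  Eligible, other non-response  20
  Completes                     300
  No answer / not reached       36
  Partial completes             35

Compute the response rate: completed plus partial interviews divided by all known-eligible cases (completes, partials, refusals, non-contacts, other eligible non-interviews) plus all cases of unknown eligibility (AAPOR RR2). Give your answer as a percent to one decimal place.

Numerator → 300 + 35 = 335
Denominator → 300 + 35 + 92 + 36 + 20 + 171 = 654
RR2 = 335 / 654 = 0.5122

51.2%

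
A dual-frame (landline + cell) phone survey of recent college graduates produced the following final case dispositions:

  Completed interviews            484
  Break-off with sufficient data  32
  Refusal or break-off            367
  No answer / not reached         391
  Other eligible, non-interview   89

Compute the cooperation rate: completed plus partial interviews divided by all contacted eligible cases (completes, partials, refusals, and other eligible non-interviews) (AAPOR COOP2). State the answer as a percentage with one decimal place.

53.1%

Num = 484 + 32 = 516
Base = 484 + 32 + 367 + 89 = 972
COOP2 = 516 / 972 = 0.5309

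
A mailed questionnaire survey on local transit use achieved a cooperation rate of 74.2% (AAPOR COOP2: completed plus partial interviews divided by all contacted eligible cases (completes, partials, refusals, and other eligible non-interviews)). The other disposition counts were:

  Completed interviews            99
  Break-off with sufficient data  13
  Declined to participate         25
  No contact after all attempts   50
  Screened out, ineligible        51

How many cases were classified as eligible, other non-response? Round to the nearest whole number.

Top: 99 + 13 = 112
COOP2 = 112 / D = 0.742
D = 112 / 0.742 = 150.9
Remaining denominator categories sum to 137
eligible, other non-response = 150.9 − 137 ≈ 14

14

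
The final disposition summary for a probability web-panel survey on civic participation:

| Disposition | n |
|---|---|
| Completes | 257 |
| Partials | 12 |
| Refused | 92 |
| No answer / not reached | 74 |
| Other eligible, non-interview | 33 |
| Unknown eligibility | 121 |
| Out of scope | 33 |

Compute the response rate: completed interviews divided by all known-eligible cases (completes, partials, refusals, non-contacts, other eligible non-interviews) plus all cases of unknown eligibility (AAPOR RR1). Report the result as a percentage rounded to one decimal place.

43.6%

Numerator: 257
Denom: 257 + 12 + 92 + 74 + 33 + 121 = 589
RR1 = 257 / 589 = 0.4363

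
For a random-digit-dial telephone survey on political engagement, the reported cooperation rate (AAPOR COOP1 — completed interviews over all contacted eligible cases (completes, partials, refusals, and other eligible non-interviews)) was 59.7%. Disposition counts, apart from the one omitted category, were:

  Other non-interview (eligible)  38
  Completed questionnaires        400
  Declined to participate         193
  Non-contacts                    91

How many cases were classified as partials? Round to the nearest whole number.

39

COOP1 = 400 / D = 0.597
D = 400 / 0.597 = 670.0
Other denominator terms total 631
partials = 670.0 − 631 ≈ 39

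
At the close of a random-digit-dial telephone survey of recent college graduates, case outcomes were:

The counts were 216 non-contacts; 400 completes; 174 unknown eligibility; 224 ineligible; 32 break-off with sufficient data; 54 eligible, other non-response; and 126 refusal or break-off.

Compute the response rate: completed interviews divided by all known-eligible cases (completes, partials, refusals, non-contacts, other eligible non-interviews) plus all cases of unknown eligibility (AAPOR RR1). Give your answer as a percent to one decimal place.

Num: 400
Denom: 400 + 32 + 126 + 216 + 54 + 174 = 1002
RR1 = 400 / 1002 = 0.3992

39.9%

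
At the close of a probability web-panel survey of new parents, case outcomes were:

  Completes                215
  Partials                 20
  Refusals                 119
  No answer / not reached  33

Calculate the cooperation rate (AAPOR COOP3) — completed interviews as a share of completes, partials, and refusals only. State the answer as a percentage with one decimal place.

60.7%

Top = 215
Base = 215 + 20 + 119 = 354
COOP3 = 215 / 354 = 0.6073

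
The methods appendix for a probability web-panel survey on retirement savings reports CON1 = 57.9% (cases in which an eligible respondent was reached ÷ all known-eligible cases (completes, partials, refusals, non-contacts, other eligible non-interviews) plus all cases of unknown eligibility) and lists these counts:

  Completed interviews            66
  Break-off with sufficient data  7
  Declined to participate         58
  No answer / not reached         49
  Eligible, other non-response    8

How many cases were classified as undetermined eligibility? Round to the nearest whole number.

Top → 66 + 7 + 58 + 8 = 139
CON1 = 139 / D = 0.579
D = 139 / 0.579 = 240.1
Other denominator terms total 188
undetermined eligibility = 240.1 − 188 ≈ 52

52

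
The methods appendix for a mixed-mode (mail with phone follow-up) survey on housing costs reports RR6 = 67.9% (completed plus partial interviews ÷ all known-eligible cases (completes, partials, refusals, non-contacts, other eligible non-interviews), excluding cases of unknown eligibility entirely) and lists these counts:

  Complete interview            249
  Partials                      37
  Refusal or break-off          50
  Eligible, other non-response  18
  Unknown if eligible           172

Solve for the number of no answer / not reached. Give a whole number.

67

Numerator = 249 + 37 = 286
RR6 = 286 / D = 0.679
D = 286 / 0.679 = 421.2
Rest of base = 354
no answer / not reached = 421.2 − 354 ≈ 67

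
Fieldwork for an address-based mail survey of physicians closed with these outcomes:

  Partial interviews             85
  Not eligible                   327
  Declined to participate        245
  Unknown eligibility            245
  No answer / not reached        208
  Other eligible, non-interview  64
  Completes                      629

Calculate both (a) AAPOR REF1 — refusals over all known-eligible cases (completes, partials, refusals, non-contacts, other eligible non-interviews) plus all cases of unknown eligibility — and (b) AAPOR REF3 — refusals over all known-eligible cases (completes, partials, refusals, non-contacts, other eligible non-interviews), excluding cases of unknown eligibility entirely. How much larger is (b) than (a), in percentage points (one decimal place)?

3.3

Numerator = 245
Denominator = 629 + 85 + 245 + 208 + 64 + 245 = 1476
REF1 = 245 / 1476 = 0.1660
Denominator = 629 + 85 + 245 + 208 + 64 = 1231
REF3 = 245 / 1231 = 0.1990
Difference = 19.90 − 16.60 = 3.30 percentage points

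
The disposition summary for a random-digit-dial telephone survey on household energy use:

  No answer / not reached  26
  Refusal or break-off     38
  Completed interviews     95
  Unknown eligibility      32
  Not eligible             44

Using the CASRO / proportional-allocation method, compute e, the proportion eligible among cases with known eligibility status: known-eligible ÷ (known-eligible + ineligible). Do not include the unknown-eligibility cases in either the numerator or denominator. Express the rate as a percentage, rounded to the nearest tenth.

Known eligible → 95 + 38 + 26 = 159
e = 159 / (159 + 44) = 159 / 203 = 0.7833

78.3%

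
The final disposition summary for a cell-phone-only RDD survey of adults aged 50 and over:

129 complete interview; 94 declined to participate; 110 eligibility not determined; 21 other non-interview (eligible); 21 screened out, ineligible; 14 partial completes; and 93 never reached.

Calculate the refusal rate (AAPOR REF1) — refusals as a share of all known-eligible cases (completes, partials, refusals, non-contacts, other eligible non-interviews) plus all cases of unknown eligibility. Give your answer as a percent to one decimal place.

20.4%

Numerator = 94
Denom = 129 + 14 + 94 + 93 + 21 + 110 = 461
REF1 = 94 / 461 = 0.2039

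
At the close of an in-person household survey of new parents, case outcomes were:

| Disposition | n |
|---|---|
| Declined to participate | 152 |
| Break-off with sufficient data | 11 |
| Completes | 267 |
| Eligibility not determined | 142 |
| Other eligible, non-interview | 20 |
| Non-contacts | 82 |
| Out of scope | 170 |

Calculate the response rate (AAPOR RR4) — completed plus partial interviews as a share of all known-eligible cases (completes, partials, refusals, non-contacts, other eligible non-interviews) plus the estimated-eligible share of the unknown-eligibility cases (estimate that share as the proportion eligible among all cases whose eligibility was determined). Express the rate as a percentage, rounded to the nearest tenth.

43.5%

Num: 267 + 11 = 278
Determined eligible: 267 + 11 + 152 + 82 + 20 = 532
e = 532 / (532 + 170) = 532 / 702 = 0.7578
e × U: 0.7578 × 142 = 107.61
Denominator: 532 + 107.61 = 639.61
RR4 = 278 / 639.61 = 0.4346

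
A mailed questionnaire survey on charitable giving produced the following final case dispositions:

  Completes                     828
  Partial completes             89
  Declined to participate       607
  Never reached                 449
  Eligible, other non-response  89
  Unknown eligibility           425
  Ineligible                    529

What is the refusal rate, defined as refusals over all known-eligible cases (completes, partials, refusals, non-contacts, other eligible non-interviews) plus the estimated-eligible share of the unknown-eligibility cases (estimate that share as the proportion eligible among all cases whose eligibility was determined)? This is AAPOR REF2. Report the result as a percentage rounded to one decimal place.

Num: 607
Known eligible: 828 + 89 + 607 + 449 + 89 = 2062
e = 2062 / (2062 + 529) = 2062 / 2591 = 0.7958
Eligible share of unknowns: 0.7958 × 425 = 338.21
Denominator: 2062 + 338.21 = 2400.21
REF2 = 607 / 2400.21 = 0.2529

25.3%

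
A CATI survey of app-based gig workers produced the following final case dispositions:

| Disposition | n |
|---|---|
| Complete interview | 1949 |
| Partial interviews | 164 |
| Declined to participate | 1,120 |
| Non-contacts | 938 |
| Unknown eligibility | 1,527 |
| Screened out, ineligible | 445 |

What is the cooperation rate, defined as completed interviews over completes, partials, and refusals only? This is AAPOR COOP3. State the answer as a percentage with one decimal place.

60.3%

Num: 1949
Denom: 1949 + 164 + 1120 = 3233
COOP3 = 1949 / 3233 = 0.6028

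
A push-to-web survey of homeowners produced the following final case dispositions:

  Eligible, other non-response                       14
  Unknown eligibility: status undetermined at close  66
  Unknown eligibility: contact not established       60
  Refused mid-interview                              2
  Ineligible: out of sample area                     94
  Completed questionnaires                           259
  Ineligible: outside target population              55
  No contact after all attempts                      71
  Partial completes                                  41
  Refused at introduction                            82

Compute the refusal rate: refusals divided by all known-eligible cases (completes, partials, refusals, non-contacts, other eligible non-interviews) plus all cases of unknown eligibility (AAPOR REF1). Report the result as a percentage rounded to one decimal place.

14.1%

Declined to participate = 82 + 2 = 84
Eligibility not determined = 60 + 66 = 126
Ineligible = 55 + 94 = 149
Top → 84
Denominator → 259 + 41 + 84 + 71 + 14 + 126 = 595
REF1 = 84 / 595 = 0.1412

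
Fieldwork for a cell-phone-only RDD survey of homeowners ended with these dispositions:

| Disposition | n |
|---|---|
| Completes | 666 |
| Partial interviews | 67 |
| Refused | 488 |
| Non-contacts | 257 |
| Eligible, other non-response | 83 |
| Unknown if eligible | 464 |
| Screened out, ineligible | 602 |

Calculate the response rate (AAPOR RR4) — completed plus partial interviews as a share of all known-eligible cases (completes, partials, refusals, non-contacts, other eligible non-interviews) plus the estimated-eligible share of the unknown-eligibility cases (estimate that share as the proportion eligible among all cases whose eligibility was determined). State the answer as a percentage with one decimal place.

Top: 666 + 67 = 733
Eligible (known): 666 + 67 + 488 + 257 + 83 = 1561
e = 1561 / (1561 + 602) = 1561 / 2163 = 0.7217
Eligible share of unknowns: 0.7217 × 464 = 334.87
Denom: 1561 + 334.87 = 1895.87
RR4 = 733 / 1895.87 = 0.3866

38.7%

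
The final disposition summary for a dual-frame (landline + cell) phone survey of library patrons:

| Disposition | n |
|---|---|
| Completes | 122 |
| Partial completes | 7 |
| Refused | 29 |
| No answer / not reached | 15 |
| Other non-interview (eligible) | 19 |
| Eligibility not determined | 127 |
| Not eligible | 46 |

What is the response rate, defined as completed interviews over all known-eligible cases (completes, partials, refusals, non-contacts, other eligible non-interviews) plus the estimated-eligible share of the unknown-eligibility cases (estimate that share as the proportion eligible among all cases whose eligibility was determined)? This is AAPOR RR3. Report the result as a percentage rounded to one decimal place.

Top → 122
Eligible (known) → 122 + 7 + 29 + 15 + 19 = 192
e = 192 / (192 + 46) = 192 / 238 = 0.8067
Estimated eligible among unknowns → 0.8067 × 127 = 102.45
Base → 192 + 102.45 = 294.45
RR3 = 122 / 294.45 = 0.4143

41.4%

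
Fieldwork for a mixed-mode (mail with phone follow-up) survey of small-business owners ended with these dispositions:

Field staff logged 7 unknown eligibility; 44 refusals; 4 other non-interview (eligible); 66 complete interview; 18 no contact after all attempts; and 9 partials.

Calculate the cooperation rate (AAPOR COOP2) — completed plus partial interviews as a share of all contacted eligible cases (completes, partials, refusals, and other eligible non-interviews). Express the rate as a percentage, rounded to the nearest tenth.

61.0%

Top = 66 + 9 = 75
Base = 66 + 9 + 44 + 4 = 123
COOP2 = 75 / 123 = 0.6098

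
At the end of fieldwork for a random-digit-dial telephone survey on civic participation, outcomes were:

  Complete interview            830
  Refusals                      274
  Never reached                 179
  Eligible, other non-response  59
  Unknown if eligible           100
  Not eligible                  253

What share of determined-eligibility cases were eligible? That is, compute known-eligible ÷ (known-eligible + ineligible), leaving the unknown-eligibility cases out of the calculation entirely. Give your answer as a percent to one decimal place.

84.1%

Known eligible: 830 + 274 + 179 + 59 = 1342
e = 1342 / (1342 + 253) = 1342 / 1595 = 0.8414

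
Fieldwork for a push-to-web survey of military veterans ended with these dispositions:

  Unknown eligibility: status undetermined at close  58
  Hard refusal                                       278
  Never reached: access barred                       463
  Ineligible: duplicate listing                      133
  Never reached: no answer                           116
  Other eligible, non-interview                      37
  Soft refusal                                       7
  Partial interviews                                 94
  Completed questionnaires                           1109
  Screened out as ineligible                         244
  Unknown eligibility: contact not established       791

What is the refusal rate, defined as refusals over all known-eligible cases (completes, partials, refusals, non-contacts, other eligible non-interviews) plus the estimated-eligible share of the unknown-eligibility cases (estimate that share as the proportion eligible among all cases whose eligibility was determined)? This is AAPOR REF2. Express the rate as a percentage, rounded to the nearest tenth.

10.1%

Refusal or break-off = 278 + 7 = 285
No contact after all attempts = 116 + 463 = 579
Eligibility not determined = 791 + 58 = 849
Not eligible = 244 + 133 = 377
Numerator: 285
Determined eligible: 1109 + 94 + 285 + 579 + 37 = 2104
e = 2104 / (2104 + 377) = 2104 / 2481 = 0.8480
Estimated eligible among unknowns: 0.8480 × 849 = 719.95
Base: 2104 + 719.95 = 2823.95
REF2 = 285 / 2823.95 = 0.1009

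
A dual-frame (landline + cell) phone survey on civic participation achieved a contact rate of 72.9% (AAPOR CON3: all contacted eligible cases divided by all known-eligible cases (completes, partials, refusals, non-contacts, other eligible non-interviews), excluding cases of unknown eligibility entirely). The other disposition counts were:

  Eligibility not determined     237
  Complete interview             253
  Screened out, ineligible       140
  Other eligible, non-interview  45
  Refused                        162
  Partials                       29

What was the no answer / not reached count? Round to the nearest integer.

Numerator: 253 + 29 + 162 + 45 = 489
CON3 = 489 / D = 0.729
D = 489 / 0.729 = 670.8
Other denominator terms total 489
no answer / not reached = 670.8 − 489 ≈ 182

182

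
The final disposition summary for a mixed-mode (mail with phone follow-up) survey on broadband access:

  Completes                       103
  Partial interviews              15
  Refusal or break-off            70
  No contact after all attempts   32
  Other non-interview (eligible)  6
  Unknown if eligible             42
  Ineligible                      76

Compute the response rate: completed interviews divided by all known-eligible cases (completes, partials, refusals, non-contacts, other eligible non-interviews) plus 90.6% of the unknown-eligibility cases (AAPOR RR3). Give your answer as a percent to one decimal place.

39.0%

Num: 103
Known eligible: 103 + 15 + 70 + 32 + 6 = 226
Estimated eligible among unknowns: 0.9060 × 42 = 38.05
Denominator: 226 + 38.05 = 264.05
RR3 = 103 / 264.05 = 0.3901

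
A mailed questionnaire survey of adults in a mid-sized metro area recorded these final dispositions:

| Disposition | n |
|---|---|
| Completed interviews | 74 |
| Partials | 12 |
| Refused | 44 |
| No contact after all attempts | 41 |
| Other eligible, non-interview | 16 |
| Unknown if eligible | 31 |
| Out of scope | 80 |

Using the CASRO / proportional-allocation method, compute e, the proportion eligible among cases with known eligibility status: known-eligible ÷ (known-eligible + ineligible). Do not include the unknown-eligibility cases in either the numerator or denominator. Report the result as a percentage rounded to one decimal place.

Known eligible = 74 + 12 + 44 + 41 + 16 = 187
e = 187 / (187 + 80) = 187 / 267 = 0.7004

70.0%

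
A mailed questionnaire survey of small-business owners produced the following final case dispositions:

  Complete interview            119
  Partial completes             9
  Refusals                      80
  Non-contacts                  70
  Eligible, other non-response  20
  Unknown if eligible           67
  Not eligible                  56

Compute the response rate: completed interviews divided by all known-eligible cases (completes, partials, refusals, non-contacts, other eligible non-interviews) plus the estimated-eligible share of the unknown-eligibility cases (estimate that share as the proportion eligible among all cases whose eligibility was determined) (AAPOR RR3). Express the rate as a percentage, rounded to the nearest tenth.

Top → 119
Known eligible → 119 + 9 + 80 + 70 + 20 = 298
e = 298 / (298 + 56) = 298 / 354 = 0.8418
Estimated eligible among unknowns → 0.8418 × 67 = 56.40
Base → 298 + 56.40 = 354.40
RR3 = 119 / 354.40 = 0.3358

33.6%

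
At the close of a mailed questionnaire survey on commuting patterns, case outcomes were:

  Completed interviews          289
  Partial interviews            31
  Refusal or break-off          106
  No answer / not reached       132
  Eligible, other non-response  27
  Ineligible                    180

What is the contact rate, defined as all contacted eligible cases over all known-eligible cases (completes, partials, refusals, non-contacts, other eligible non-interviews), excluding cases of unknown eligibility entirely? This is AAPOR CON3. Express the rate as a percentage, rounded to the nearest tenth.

77.4%

Num: 289 + 31 + 106 + 27 = 453
Denom: 289 + 31 + 106 + 132 + 27 = 585
CON3 = 453 / 585 = 0.7744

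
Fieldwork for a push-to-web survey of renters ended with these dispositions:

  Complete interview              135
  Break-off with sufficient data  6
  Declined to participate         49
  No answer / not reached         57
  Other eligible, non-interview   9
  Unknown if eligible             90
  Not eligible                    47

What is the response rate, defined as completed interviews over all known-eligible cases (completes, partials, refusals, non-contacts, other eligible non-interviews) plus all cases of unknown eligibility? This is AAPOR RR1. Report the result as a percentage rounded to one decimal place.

39.0%

Num = 135
Base = 135 + 6 + 49 + 57 + 9 + 90 = 346
RR1 = 135 / 346 = 0.3902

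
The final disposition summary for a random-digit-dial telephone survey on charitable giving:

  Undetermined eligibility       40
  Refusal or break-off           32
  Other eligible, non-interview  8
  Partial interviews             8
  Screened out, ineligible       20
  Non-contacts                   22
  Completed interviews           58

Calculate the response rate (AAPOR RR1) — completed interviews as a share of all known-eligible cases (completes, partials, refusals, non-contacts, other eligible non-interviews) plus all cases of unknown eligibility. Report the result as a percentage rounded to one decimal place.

Numerator = 58
Denominator = 58 + 8 + 32 + 22 + 8 + 40 = 168
RR1 = 58 / 168 = 0.3452

34.5%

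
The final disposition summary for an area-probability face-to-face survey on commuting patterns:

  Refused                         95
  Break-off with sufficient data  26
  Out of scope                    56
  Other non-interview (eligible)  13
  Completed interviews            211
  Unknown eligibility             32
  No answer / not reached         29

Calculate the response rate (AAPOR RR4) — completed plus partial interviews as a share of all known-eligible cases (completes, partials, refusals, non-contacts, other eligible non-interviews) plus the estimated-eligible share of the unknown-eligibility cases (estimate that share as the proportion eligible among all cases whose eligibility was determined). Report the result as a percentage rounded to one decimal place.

59.0%

Top = 211 + 26 = 237
Known eligible = 211 + 26 + 95 + 29 + 13 = 374
e = 374 / (374 + 56) = 374 / 430 = 0.8698
e × U = 0.8698 × 32 = 27.83
Denom = 374 + 27.83 = 401.83
RR4 = 237 / 401.83 = 0.5898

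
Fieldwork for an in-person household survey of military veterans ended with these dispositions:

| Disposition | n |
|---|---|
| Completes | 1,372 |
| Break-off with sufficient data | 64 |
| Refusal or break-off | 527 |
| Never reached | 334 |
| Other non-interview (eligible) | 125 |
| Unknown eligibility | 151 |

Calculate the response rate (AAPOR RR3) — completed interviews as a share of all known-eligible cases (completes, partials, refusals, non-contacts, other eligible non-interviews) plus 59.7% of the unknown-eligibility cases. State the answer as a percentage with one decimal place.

Num: 1372
Determined eligible: 1372 + 64 + 527 + 334 + 125 = 2422
e × U: 0.5970 × 151 = 90.15
Denominator: 2422 + 90.15 = 2512.15
RR3 = 1372 / 2512.15 = 0.5461

54.6%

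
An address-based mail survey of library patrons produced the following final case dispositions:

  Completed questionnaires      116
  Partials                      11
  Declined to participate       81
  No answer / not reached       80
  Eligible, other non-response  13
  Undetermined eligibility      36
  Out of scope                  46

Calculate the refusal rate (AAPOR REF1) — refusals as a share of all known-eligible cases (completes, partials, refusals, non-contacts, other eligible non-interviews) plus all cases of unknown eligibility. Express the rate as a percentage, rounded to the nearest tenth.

24.0%

Top = 81
Denominator = 116 + 11 + 81 + 80 + 13 + 36 = 337
REF1 = 81 / 337 = 0.2404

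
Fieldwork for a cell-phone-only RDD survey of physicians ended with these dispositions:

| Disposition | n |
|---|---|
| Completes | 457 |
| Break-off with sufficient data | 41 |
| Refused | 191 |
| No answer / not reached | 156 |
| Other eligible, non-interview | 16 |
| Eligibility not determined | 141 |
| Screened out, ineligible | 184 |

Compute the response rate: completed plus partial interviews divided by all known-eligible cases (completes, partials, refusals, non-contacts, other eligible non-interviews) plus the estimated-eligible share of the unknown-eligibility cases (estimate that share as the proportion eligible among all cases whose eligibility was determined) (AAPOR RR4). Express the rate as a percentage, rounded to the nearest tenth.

Top = 457 + 41 = 498
Determined eligible = 457 + 41 + 191 + 156 + 16 = 861
e = 861 / (861 + 184) = 861 / 1045 = 0.8239
Eligible share of unknowns = 0.8239 × 141 = 116.17
Base = 861 + 116.17 = 977.17
RR4 = 498 / 977.17 = 0.5096

51.0%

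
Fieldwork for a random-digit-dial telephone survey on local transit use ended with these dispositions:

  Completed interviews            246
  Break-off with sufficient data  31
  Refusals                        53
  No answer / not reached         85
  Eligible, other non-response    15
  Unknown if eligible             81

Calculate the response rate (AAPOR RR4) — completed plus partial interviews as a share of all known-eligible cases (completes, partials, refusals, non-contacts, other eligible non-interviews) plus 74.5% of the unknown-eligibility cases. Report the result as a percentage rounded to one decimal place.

Top → 246 + 31 = 277
Eligible (known) → 246 + 31 + 53 + 85 + 15 = 430
Eligible share of unknowns → 0.7450 × 81 = 60.34
Base → 430 + 60.34 = 490.34
RR4 = 277 / 490.34 = 0.5649

56.5%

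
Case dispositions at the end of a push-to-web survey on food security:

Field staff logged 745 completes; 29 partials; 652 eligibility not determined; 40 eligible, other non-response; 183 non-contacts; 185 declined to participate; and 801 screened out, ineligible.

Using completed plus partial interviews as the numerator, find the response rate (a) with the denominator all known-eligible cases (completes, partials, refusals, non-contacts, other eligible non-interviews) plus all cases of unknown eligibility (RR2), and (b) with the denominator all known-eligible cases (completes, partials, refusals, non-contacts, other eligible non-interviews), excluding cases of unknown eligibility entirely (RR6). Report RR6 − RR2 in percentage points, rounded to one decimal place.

23.3

Top → 745 + 29 = 774
Denom → 745 + 29 + 185 + 183 + 40 + 652 = 1834
RR2 = 774 / 1834 = 0.4220
Denom → 745 + 29 + 185 + 183 + 40 = 1182
RR6 = 774 / 1182 = 0.6548
Difference = 65.48 − 42.20 = 23.28 percentage points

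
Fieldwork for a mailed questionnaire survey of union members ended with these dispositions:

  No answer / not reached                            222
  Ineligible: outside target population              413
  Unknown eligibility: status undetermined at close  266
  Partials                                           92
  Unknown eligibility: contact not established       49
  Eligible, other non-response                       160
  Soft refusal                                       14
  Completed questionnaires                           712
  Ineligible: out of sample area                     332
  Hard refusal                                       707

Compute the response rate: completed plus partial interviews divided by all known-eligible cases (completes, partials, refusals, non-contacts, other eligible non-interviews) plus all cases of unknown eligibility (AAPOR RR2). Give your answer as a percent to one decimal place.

36.2%

Refused = 707 + 14 = 721
Eligibility not determined = 49 + 266 = 315
Out of scope = 413 + 332 = 745
Numerator = 712 + 92 = 804
Denominator = 712 + 92 + 721 + 222 + 160 + 315 = 2222
RR2 = 804 / 2222 = 0.3618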